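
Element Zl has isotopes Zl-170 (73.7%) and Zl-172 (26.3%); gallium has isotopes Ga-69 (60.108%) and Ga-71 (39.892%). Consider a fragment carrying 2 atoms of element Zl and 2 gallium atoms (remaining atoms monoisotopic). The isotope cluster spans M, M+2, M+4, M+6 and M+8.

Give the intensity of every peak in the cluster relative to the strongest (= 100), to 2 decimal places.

Element Zl pattern (n=2): 0.543169 : 0.387662 : 0.069169
Gallium pattern (n=2): 0.36129717 : 0.47956567 : 0.15913717
Convolve the two distributions (both contribute in 2-u steps):
  M: 0.543169×0.36129717 = 0.196245
  M+2: 0.543169×0.47956567 + 0.387662×0.36129717 = 0.400546
  M+4: 0.543169×0.15913717 + 0.387662×0.47956567 + 0.069169×0.36129717 = 0.297338
  M+6: 0.387662×0.15913717 + 0.069169×0.47956567 = 0.094863
  M+8: 0.069169×0.15913717 = 0.011007
Scale to base peak (0.400546) = 100: 48.99 : 100.00 : 74.23 : 23.68 : 2.75

48.99 : 100.00 : 74.23 : 23.68 : 2.75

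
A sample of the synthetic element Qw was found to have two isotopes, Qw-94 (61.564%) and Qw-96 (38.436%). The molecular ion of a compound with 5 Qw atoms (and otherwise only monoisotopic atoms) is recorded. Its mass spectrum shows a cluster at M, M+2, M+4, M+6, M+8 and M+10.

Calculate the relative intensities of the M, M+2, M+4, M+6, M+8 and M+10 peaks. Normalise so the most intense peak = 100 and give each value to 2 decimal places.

Expanding (0.61564 + 0.38436)^5:
P(M) = 0.61564^5 = 0.088437
P(M+2) = 5 × 0.61564^4 × 0.38436^1 = 0.276068
P(M+4) = 10 × 0.61564^3 × 0.38436^2 = 0.344712
P(M+6) = 10 × 0.61564^2 × 0.38436^3 = 0.215213
P(M+8) = 5 × 0.61564^1 × 0.38436^4 = 0.067181
P(M+10) = 0.38436^5 = 0.008389
The M+4 peak is largest (0.344712); scaling to 100 gives 25.66 : 80.09 : 100.00 : 62.43 : 19.49 : 2.43.

25.66 : 80.09 : 100.00 : 62.43 : 19.49 : 2.43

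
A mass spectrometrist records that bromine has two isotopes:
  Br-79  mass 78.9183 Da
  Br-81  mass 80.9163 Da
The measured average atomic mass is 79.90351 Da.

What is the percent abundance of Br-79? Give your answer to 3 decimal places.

50.690%

With x = fraction of Br-79 (so Br-81 is 1 − x):
78.9183·x + 80.9163·(1 − x) = 79.90351
(78.9183 − 80.9163)·x = 79.90351 − 80.9163
x = -1.01279 / -1.9980 = 0.50690 → 50.690% Br-79, 49.310% Br-81.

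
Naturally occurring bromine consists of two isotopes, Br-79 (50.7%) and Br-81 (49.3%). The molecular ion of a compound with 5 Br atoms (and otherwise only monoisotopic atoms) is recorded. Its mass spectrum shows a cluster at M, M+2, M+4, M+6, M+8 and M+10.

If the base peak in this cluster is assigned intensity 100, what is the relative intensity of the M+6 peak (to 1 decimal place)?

97.2

(0.507 + 0.493)^5 gives M 0.0335, M+2 0.1629, M+4 0.3168, M+6 0.3080, M+8 0.1497, M+10 0.0291; the largest is M+4.
P(M+4) = C(5,2) × 0.507^3 × 0.493^2 = 10 × 0.13032384 × 0.243049 = 0.316751 (base)
P(M+6) = C(5,3) × 0.507^2 × 0.493^3 = 10 × 0.257049 × 0.11982316 = 0.308004
Relative intensity = 0.308004 / 0.316751 × 100 = 97.2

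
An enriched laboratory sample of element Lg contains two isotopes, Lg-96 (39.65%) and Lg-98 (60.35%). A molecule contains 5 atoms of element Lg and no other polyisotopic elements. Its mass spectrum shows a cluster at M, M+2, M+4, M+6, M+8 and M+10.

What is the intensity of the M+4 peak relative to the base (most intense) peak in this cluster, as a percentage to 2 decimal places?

65.70%

Binomial terms of (0.3965 + 0.6035)^5: M 0.0098, M+2 0.0746, M+4 0.2270, M+6 0.3456, M+8 0.2630, M+10 0.0801 → M+6 is the base peak.
P(M+6) = C(5,3) × 0.3965^2 × 0.6035^3 = 10 × 0.15721225 × 0.21980209 = 0.345556 (base)
P(M+4) = C(5,2) × 0.3965^3 × 0.6035^2 = 10 × 0.06233466 × 0.36421225 = 0.227030
Relative intensity = 0.227030 / 0.345556 × 100 = 65.70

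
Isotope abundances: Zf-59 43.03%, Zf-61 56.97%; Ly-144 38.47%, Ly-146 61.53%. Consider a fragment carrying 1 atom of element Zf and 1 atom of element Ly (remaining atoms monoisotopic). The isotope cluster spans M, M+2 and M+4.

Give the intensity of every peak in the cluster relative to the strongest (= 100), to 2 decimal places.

Element Zf pattern (n=1): 0.4303 : 0.5697
Element Ly pattern (n=1): 0.3847 : 0.6153
Convolve the two distributions (both contribute in 2-u steps):
  M: 0.4303×0.3847 = 0.165536
  M+2: 0.4303×0.6153 + 0.5697×0.3847 = 0.483927
  M+4: 0.5697×0.6153 = 0.350536
Scale to base peak (0.483927) = 100: 34.21 : 100.00 : 72.44

34.21 : 100.00 : 72.44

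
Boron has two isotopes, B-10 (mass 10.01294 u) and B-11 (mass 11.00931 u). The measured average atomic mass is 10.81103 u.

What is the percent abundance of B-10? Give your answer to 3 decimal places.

Let x be the fractional abundance of B-10; then B-11 has abundance 1 − x.
10.01294·x + 11.00931·(1 − x) = 10.81103
(10.01294 − 11.00931)·x = 10.81103 − 11.00931
x = -0.19828 / -0.99637 = 0.19900 → 19.900% B-10, 80.100% B-11.

19.900%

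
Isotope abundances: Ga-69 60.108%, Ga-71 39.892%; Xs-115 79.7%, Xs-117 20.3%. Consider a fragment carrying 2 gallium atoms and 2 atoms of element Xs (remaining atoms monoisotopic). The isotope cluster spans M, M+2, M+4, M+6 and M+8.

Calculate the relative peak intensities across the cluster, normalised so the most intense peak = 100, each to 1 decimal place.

Gallium pattern (n=2): 0.36129717 : 0.47956567 : 0.15913717
Element Xs pattern (n=2): 0.635209 : 0.323582 : 0.041209
Convolve the two distributions (both contribute in 2-u steps):
  M: 0.36129717×0.635209 = 0.229499
  M+2: 0.36129717×0.323582 + 0.47956567×0.635209 = 0.421534
  M+4: 0.36129717×0.041209 + 0.47956567×0.323582 + 0.15913717×0.635209 = 0.271153
  M+6: 0.47956567×0.041209 + 0.15913717×0.323582 = 0.071256
  M+8: 0.15913717×0.041209 = 0.006558
Scale to base peak (0.421534) = 100: 54.4 : 100.0 : 64.3 : 16.9 : 1.6

54.4 : 100.0 : 64.3 : 16.9 : 1.6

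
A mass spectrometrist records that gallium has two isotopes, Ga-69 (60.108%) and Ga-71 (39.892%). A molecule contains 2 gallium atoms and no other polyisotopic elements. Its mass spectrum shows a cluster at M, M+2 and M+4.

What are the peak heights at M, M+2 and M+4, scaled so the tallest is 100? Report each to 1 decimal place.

75.3 : 100.0 : 33.2

The 2 Ga atoms are independent, so intensities follow the terms of (0.60108 + 0.39892)^2.
P(M) = 0.60108^2 = 0.361297
P(M+2) = 2 × 0.60108^1 × 0.39892^1 = 0.479566
P(M+4) = 0.39892^2 = 0.159137
The M+2 peak is largest (0.479566); scaling to 100 gives 75.3 : 100.0 : 33.2.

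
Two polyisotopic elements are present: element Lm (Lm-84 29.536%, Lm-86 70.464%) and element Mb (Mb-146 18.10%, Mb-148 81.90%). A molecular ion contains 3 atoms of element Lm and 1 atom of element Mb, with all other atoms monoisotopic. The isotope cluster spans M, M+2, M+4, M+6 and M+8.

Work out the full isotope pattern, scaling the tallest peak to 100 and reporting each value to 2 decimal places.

1.10 : 12.86 : 54.45 : 100.00 : 67.64

Element Lm pattern (n=3): 0.02576648 : 0.18441316 : 0.43995425 : 0.34986611
Element Mb pattern (n=1): 0.1810 : 0.8190
Convolve the two distributions (both contribute in 2-u steps):
  M: 0.02576648×0.1810 = 0.004664
  M+2: 0.02576648×0.8190 + 0.18441316×0.1810 = 0.054482
  M+4: 0.18441316×0.8190 + 0.43995425×0.1810 = 0.230666
  M+6: 0.43995425×0.8190 + 0.34986611×0.1810 = 0.423648
  M+8: 0.34986611×0.8190 = 0.286540
Scale to base peak (0.423648) = 100: 1.10 : 12.86 : 54.45 : 100.00 : 67.64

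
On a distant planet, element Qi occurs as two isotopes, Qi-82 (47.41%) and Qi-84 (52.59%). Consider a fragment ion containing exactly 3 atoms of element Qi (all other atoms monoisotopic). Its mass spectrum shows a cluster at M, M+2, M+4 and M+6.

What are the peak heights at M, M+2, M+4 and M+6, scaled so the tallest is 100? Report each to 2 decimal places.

27.09 : 90.15 : 100.00 : 36.98

The 3 Qi atoms are independent, so intensities follow the terms of (0.4741 + 0.5259)^3.
P(M) = 0.4741^3 = 0.106564
P(M+2) = 3 × 0.4741^2 × 0.5259^1 = 0.354621
P(M+4) = 3 × 0.4741^1 × 0.5259^2 = 0.393367
P(M+6) = 0.5259^3 = 0.145449
The M+4 peak is largest (0.393367); scaling to 100 gives 27.09 : 90.15 : 100.00 : 36.98.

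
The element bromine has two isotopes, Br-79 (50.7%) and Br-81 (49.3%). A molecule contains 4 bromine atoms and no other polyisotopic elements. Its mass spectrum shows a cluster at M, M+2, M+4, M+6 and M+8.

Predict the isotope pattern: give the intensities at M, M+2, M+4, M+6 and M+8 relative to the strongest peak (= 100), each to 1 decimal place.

17.6 : 68.6 : 100.0 : 64.8 : 15.8

Expanding (0.507 + 0.493)^4:
P(M) = 0.507^4 = 0.066074
P(M+2) = 4 × 0.507^3 × 0.493^1 = 0.256999
P(M+4) = 6 × 0.507^2 × 0.493^2 = 0.374853
P(M+6) = 4 × 0.507^1 × 0.493^3 = 0.243001
P(M+8) = 0.493^4 = 0.059073
The M+4 peak is largest (0.374853); scaling to 100 gives 17.6 : 68.6 : 100.0 : 64.8 : 15.8.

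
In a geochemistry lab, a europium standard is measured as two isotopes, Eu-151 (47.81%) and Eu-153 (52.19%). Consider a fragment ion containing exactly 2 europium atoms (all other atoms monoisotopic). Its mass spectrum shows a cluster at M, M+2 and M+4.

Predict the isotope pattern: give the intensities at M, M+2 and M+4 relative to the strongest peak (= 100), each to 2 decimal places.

Each Eu atom is independently Eu-151 (p = 0.4781) or Eu-153 (q = 0.5219); the cluster is the binomial expansion (p + q)^2.
P(M) = 0.4781^2 = 0.228580
P(M+2) = 2 × 0.4781^1 × 0.5219^1 = 0.499041
P(M+4) = 0.5219^2 = 0.272380
The M+2 peak is largest (0.499041); scaling to 100 gives 45.80 : 100.00 : 54.58.

45.80 : 100.00 : 54.58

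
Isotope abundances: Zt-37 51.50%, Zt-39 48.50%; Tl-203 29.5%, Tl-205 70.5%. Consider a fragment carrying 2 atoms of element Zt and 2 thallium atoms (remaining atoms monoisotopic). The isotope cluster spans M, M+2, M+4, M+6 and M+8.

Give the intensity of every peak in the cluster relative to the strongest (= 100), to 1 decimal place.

6.4 : 42.7 : 100.0 : 96.1 : 32.5

Element Zt pattern (n=2): 0.265225 : 0.49955 : 0.235225
Thallium pattern (n=2): 0.087025 : 0.41595 : 0.497025
Convolve the two distributions (both contribute in 2-u steps):
  M: 0.265225×0.087025 = 0.023081
  M+2: 0.265225×0.41595 + 0.49955×0.087025 = 0.153794
  M+4: 0.265225×0.497025 + 0.49955×0.41595 + 0.235225×0.087025 = 0.360082
  M+6: 0.49955×0.497025 + 0.235225×0.41595 = 0.346131
  M+8: 0.235225×0.497025 = 0.116913
Scale to base peak (0.360082) = 100: 6.4 : 42.7 : 100.0 : 96.1 : 32.5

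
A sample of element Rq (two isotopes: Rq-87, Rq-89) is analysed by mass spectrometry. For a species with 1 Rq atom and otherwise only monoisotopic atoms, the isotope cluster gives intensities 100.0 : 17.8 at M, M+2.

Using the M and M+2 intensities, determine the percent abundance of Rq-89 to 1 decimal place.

Write p for the Rq-87 fraction. I(M+2)/I(M) = [C(1,1)·p^0·(1−p)] / p^1 = 1·(1−p)/p = 17.8/100.0 = 0.1780
(1−p)/p = 0.1780/1 = 0.1780  ⇒  p = 1/(1 + 0.1780) = 0.8489
Rq-87: 84.9%, Rq-89: 15.1%.

15.1%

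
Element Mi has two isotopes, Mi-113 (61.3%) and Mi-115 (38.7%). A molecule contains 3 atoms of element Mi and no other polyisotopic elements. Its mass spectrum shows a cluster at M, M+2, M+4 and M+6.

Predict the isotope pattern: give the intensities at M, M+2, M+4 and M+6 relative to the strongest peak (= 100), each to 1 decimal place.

52.8 : 100.0 : 63.1 : 13.3

Each Mi atom is independently Mi-113 (p = 0.613) or Mi-115 (q = 0.387); the cluster is the binomial expansion (p + q)^3.
P(M) = 0.613^3 = 0.230346
P(M+2) = 3 × 0.613^2 × 0.387^1 = 0.436268
P(M+4) = 3 × 0.613^1 × 0.387^2 = 0.275425
P(M+6) = 0.387^3 = 0.057961
The M+2 peak is largest (0.436268); scaling to 100 gives 52.8 : 100.0 : 63.1 : 13.3.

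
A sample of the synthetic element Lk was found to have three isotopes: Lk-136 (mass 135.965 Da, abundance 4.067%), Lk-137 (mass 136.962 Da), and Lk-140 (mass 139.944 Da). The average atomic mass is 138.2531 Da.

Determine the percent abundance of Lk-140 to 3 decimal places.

44.656%

The remaining 95.933% is split between Lk-137 (fraction x) and Lk-140 (fraction 0.95933 − x).
Substituting: 136.962x + 139.944(0.95933 − x) = 132.72340345
(136.962 − 139.944)x = -1.52907407  ⇒  x = 0.51277, y = 0.44656
Lk-137: 51.277%, Lk-140: 44.656%.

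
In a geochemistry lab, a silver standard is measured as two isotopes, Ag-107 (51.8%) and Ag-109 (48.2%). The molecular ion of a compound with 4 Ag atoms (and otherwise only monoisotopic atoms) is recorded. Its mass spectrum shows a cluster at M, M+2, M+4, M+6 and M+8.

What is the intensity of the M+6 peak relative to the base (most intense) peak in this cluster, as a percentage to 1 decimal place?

(0.518 + 0.482)^4 gives M 0.0720, M+2 0.2680, M+4 0.3740, M+6 0.2320, M+8 0.0540; the largest is M+4.
P(M+4) = C(4,2) × 0.518^2 × 0.482^2 = 6 × 0.268324 × 0.232324 = 0.374029 (base)
P(M+6) = C(4,3) × 0.518^1 × 0.482^3 = 4 × 0.5180 × 0.11198017 = 0.232023
Relative intensity = 0.232023 / 0.374029 × 100 = 62.0

62.0%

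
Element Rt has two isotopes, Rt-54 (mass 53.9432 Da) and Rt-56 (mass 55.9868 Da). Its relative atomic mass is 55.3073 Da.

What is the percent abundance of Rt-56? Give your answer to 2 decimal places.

Writing the weighted mean with unknown fraction x of Rt-54:
53.9432·x + 55.9868·(1 − x) = 55.3073
(53.9432 − 55.9868)·x = 55.3073 − 55.9868
x = -0.6795 / -2.0436 = 0.33250 → 33.25% Rt-54, 66.75% Rt-56.

66.75%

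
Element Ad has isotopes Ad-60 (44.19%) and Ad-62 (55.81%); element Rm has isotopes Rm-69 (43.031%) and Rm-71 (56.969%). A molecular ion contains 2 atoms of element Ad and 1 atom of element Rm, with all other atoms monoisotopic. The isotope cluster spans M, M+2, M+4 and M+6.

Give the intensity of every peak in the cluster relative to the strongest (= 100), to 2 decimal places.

Element Ad pattern (n=2): 0.19527561 : 0.49324878 : 0.31147561
Element Rm pattern (n=1): 0.43031 : 0.56969
Convolve the two distributions (both contribute in 2-u steps):
  M: 0.19527561×0.43031 = 0.084029
  M+2: 0.19527561×0.56969 + 0.49324878×0.43031 = 0.323496
  M+4: 0.49324878×0.56969 + 0.31147561×0.43031 = 0.415030
  M+6: 0.31147561×0.56969 = 0.177445
Scale to base peak (0.415030) = 100: 20.25 : 77.95 : 100.00 : 42.75

20.25 : 77.95 : 100.00 : 42.75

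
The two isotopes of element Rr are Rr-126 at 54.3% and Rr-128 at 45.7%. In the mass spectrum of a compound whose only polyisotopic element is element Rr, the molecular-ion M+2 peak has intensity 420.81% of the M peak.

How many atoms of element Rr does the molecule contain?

The M+2/M ratio from n Rr atoms is n · q/p = n · 0.457/0.543.
n = 4.2081 × 0.543/0.457 = 5.00 ≈ 5

5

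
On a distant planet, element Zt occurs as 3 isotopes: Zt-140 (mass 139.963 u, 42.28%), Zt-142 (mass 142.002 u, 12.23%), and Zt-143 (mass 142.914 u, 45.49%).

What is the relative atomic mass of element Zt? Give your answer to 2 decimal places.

141.55 u

The abundance-weighted mean is 0.4228 × 139.963 + 0.1223 × 142.002 + 0.4549 × 142.914
= 59.1764 + 17.3668 + 65.0116 = 141.5548 u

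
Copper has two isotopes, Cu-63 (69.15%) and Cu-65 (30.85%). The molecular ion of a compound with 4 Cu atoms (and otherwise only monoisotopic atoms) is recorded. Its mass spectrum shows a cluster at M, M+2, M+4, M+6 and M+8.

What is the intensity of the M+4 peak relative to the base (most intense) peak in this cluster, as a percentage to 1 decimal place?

66.9%

(0.6915 + 0.3085)^4 gives M 0.2286, M+2 0.4080, M+4 0.2731, M+6 0.0812, M+8 0.0091; the largest is M+2.
P(M+2) = C(4,1) × 0.6915^3 × 0.3085^1 = 4 × 0.33065611 × 0.3085 = 0.408030 (base)
P(M+4) = C(4,2) × 0.6915^2 × 0.3085^2 = 6 × 0.47817225 × 0.09517225 = 0.273052
Relative intensity = 0.273052 / 0.408030 × 100 = 66.9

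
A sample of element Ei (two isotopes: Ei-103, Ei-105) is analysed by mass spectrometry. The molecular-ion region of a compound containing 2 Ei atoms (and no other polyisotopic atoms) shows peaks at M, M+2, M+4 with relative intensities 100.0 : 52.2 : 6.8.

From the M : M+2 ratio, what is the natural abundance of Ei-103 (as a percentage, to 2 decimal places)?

79.30%

If p is the fraction of Ei that is Ei-103, then I(M+2)/I(M) = [C(2,1)·p^1·(1−p)] / p^2 = 2·(1−p)/p = 52.2/100.0 = 0.5220
(1−p)/p = 0.5220/2 = 0.2610  ⇒  p = 1/(1 + 0.2610) = 0.7930
Ei-103: 79.30%, Ei-105: 20.70%.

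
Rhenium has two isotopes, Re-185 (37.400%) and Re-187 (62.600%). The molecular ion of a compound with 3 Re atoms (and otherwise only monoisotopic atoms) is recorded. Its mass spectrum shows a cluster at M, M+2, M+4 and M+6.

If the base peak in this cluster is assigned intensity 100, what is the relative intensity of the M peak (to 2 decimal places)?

11.90

Binomial terms of (0.37400 + 0.62600)^3: M 0.0523, M+2 0.2627, M+4 0.4397, M+6 0.2453 → M+4 is the base peak.
P(M+4) = C(3,2) × 0.37400^1 × 0.62600^2 = 3 × 0.3740 × 0.391876 = 0.439685 (base)
P(M) = C(3,0) × 0.37400^3 × 0.62600^0 = 1 × 0.05231362 × 1.0000 = 0.052314
Relative intensity = 0.052314 / 0.439685 × 100 = 11.90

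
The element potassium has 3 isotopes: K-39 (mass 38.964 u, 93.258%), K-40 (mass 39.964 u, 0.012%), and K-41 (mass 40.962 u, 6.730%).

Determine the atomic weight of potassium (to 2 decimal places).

Average mass = Σ (abundance × isotope mass) = 0.93258 × 38.964 + 0.00012 × 39.964 + 0.06730 × 40.962
= 36.3370 + 0.0048 + 2.7567 = 39.0985 u

39.10 u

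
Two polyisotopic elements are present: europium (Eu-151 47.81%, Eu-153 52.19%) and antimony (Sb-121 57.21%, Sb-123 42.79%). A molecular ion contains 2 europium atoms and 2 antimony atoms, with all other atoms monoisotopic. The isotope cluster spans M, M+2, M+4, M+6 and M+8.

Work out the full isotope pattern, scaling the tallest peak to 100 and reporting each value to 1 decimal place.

Europium pattern (n=2): 0.22857961 : 0.49904078 : 0.27237961
Antimony pattern (n=2): 0.32729841 : 0.48960318 : 0.18309841
Convolve the two distributions (both contribute in 2-u steps):
  M: 0.22857961×0.32729841 = 0.074814
  M+2: 0.22857961×0.48960318 + 0.49904078×0.32729841 = 0.275249
  M+4: 0.22857961×0.18309841 + 0.49904078×0.48960318 + 0.27237961×0.32729841 = 0.375334
  M+6: 0.49904078×0.18309841 + 0.27237961×0.48960318 = 0.224731
  M+8: 0.27237961×0.18309841 = 0.049872
Scale to base peak (0.375334) = 100: 19.9 : 73.3 : 100.0 : 59.9 : 13.3

19.9 : 73.3 : 100.0 : 59.9 : 13.3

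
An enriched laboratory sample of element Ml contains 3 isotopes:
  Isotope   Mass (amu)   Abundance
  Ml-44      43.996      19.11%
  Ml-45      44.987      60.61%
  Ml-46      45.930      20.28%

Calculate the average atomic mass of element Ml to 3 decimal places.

Average mass = Σ (abundance × isotope mass) = 0.1911 × 43.996 + 0.6061 × 44.987 + 0.2028 × 45.930
= 8.4076 + 27.2666 + 9.3146 = 44.9888 amu

44.989 amu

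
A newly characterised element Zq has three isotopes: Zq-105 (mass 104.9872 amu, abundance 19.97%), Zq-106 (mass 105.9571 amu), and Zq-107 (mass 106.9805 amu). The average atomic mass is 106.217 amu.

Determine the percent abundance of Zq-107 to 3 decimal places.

Let x and y be the fractions of Zq-106 and Zq-107. Then x + y = 1 − 0.1997 = 0.8003 and 105.9571x + 106.9805y = 106.217 − 0.1997×104.9872 = 85.25105616.
Substituting: 105.9571x + 106.9805(0.8003 − x) = 85.25105616
(105.9571 − 106.9805)x = -0.36543799  ⇒  x = 0.35708, y = 0.44322
Zq-106: 35.708%, Zq-107: 44.322%.

44.322%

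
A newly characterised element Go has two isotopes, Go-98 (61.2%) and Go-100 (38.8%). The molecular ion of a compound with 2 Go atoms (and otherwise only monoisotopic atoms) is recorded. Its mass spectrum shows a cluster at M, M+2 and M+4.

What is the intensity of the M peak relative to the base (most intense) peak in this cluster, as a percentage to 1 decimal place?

78.9%

Binomial terms of (0.612 + 0.388)^2: M 0.3745, M+2 0.4749, M+4 0.1505 → M+2 is the base peak.
P(M+2) = C(2,1) × 0.612^1 × 0.388^1 = 2 × 0.6120 × 0.3880 = 0.474912 (base)
P(M) = C(2,0) × 0.612^2 × 0.388^0 = 1 × 0.374544 × 1.0000 = 0.374544
Relative intensity = 0.374544 / 0.474912 × 100 = 78.9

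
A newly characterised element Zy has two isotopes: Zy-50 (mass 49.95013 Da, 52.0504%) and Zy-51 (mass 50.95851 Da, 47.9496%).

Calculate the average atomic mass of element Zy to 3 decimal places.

Average mass = Σ (abundance × isotope mass) = 0.520504 × 49.95013 + 0.479496 × 50.95851
= 25.999242 + 24.434402 = 50.433644 Da

50.434 Da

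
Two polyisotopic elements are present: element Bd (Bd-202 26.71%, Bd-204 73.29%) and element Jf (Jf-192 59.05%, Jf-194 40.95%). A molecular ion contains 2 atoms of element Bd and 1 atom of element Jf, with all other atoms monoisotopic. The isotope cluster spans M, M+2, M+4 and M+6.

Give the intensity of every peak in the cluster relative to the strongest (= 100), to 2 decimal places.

Element Bd pattern (n=2): 0.07134241 : 0.39151518 : 0.53714241
Element Jf pattern (n=1): 0.5905 : 0.4095
Convolve the two distributions (both contribute in 2-u steps):
  M: 0.07134241×0.5905 = 0.042128
  M+2: 0.07134241×0.4095 + 0.39151518×0.5905 = 0.260404
  M+4: 0.39151518×0.4095 + 0.53714241×0.5905 = 0.477508
  M+6: 0.53714241×0.4095 = 0.219960
Scale to base peak (0.477508) = 100: 8.82 : 54.53 : 100.00 : 46.06

8.82 : 54.53 : 100.00 : 46.06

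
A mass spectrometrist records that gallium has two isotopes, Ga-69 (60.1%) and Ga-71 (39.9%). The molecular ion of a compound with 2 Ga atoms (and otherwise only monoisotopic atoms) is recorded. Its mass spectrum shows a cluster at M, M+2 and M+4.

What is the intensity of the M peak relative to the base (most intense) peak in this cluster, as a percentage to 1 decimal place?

Term probabilities: M 0.3612, M+2 0.4796, M+4 0.1592. Base peak = M+2.
P(M+2) = C(2,1) × 0.601^1 × 0.399^1 = 2 × 0.6010 × 0.3990 = 0.479598 (base)
P(M) = C(2,0) × 0.601^2 × 0.399^0 = 1 × 0.361201 × 1.0000 = 0.361201
Relative intensity = 0.361201 / 0.479598 × 100 = 75.3

75.3%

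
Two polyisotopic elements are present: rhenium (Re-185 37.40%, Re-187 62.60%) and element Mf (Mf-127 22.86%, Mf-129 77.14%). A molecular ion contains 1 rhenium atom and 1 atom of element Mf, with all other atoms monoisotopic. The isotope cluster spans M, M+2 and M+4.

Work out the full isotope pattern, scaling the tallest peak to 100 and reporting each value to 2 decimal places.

Rhenium pattern (n=1): 0.3740 : 0.6260
Element Mf pattern (n=1): 0.2286 : 0.7714
Convolve the two distributions (both contribute in 2-u steps):
  M: 0.3740×0.2286 = 0.085496
  M+2: 0.3740×0.7714 + 0.6260×0.2286 = 0.431607
  M+4: 0.6260×0.7714 = 0.482896
Scale to base peak (0.482896) = 100: 17.70 : 89.38 : 100.00

17.70 : 89.38 : 100.00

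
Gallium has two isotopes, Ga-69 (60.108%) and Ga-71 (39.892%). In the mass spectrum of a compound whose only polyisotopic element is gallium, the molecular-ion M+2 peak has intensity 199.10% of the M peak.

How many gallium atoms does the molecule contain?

With n Ga atoms, P(M+2)/P(M) = C(n,1)·p^(n−1)q / p^n = n·q/p = n · 0.39892/0.60108.
n = 1.9910 × 0.60108/0.39892 = 3.00 ≈ 3

3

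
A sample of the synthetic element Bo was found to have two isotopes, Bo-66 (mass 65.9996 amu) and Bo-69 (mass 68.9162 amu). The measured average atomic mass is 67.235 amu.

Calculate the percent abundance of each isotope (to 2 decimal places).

Writing the weighted mean with unknown fraction x of Bo-66:
65.9996·x + 68.9162·(1 − x) = 67.235
(65.9996 − 68.9162)·x = 67.235 − 68.9162
x = -1.6812 / -2.9166 = 0.57642 → 57.64% Bo-66, 42.36% Bo-69.

Bo-66: 57.64%, Bo-69: 42.36%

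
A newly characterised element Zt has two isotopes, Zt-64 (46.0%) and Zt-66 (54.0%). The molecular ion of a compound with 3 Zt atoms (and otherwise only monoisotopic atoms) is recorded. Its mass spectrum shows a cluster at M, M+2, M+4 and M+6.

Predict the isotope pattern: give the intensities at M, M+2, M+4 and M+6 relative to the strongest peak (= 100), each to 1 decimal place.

The 3 Zt atoms are independent, so intensities follow the terms of (0.460 + 0.540)^3.
P(M) = 0.460^3 = 0.097336
P(M+2) = 3 × 0.460^2 × 0.540^1 = 0.342792
P(M+4) = 3 × 0.460^1 × 0.540^2 = 0.402408
P(M+6) = 0.540^3 = 0.157464
The M+4 peak is largest (0.402408); scaling to 100 gives 24.2 : 85.2 : 100.0 : 39.1.

24.2 : 85.2 : 100.0 : 39.1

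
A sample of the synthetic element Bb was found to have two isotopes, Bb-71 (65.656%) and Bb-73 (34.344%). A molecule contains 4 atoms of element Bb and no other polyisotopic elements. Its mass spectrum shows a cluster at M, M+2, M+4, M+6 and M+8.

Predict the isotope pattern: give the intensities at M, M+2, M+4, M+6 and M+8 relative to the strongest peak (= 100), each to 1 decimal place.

Expanding (0.65656 + 0.34344)^4:
P(M) = 0.65656^4 = 0.185822
P(M+2) = 4 × 0.65656^3 × 0.34344^1 = 0.388807
P(M+4) = 6 × 0.65656^2 × 0.34344^2 = 0.305072
P(M+6) = 4 × 0.65656^1 × 0.34344^3 = 0.106387
P(M+8) = 0.34344^4 = 0.013912
The M+2 peak is largest (0.388807); scaling to 100 gives 47.8 : 100.0 : 78.5 : 27.4 : 3.6.

47.8 : 100.0 : 78.5 : 27.4 : 3.6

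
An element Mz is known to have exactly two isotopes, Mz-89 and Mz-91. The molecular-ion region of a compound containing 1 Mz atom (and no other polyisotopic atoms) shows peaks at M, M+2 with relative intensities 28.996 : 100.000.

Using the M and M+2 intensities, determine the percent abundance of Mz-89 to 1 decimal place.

22.5%

If p is the fraction of Mz that is Mz-89, then I(M+2)/I(M) = [C(1,1)·p^0·(1−p)] / p^1 = 1·(1−p)/p = 100.000/28.996 = 3.4488
(1−p)/p = 3.4488/1 = 3.4488  ⇒  p = 1/(1 + 3.4488) = 0.2248
Mz-89: 22.5%, Mz-91: 77.5%.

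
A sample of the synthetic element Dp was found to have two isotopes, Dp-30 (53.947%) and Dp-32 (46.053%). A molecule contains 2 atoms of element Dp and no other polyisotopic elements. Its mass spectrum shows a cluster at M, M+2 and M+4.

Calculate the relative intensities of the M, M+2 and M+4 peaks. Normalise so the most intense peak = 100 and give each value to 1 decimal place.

58.6 : 100.0 : 42.7

Expanding (0.53947 + 0.46053)^2:
P(M) = 0.53947^2 = 0.291028
P(M+2) = 2 × 0.53947^1 × 0.46053^1 = 0.496884
P(M+4) = 0.46053^2 = 0.212088
The M+2 peak is largest (0.496884); scaling to 100 gives 58.6 : 100.0 : 42.7.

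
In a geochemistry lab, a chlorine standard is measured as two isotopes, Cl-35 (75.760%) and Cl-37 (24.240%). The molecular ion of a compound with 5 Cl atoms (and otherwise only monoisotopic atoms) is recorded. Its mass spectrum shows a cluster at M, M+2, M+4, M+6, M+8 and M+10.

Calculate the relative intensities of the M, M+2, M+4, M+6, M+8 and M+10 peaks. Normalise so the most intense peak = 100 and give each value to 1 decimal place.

62.5 : 100.0 : 64.0 : 20.5 : 3.3 : 0.2

Expanding (0.75760 + 0.24240)^5:
P(M) = 0.75760^5 = 0.249574
P(M+2) = 5 × 0.75760^4 × 0.24240^1 = 0.399266
P(M+4) = 10 × 0.75760^3 × 0.24240^2 = 0.255497
P(M+6) = 10 × 0.75760^2 × 0.24240^3 = 0.081748
P(M+8) = 5 × 0.75760^1 × 0.24240^4 = 0.013078
P(M+10) = 0.24240^5 = 0.000837
The M+2 peak is largest (0.399266); scaling to 100 gives 62.5 : 100.0 : 64.0 : 20.5 : 3.3 : 0.2.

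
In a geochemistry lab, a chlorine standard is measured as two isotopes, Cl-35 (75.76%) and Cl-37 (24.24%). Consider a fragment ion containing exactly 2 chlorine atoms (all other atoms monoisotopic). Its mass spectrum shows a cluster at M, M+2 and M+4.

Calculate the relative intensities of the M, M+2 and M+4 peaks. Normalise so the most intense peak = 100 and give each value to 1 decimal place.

Each Cl atom is independently Cl-35 (p = 0.7576) or Cl-37 (q = 0.2424); the cluster is the binomial expansion (p + q)^2.
P(M) = 0.7576^2 = 0.573958
P(M+2) = 2 × 0.7576^1 × 0.2424^1 = 0.367284
P(M+4) = 0.2424^2 = 0.058758
The M peak is largest (0.573958); scaling to 100 gives 100.0 : 64.0 : 10.2.

100.0 : 64.0 : 10.2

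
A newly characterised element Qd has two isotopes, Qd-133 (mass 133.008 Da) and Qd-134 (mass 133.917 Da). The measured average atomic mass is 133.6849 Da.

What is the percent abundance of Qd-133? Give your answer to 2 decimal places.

25.53%

Let x be the fractional abundance of Qd-133; then Qd-134 has abundance 1 − x.
133.008·x + 133.917·(1 − x) = 133.6849
(133.008 − 133.917)·x = 133.6849 − 133.917
x = -0.2321 / -0.909 = 0.25534 → 25.53% Qd-133, 74.47% Qd-134.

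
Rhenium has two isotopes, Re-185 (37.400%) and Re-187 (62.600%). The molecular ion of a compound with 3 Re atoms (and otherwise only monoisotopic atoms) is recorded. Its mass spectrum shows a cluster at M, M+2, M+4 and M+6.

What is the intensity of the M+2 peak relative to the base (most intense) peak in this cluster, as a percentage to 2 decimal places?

59.74%

Binomial terms of (0.37400 + 0.62600)^3: M 0.0523, M+2 0.2627, M+4 0.4397, M+6 0.2453 → M+4 is the base peak.
P(M+4) = C(3,2) × 0.37400^1 × 0.62600^2 = 3 × 0.3740 × 0.391876 = 0.439685 (base)
P(M+2) = C(3,1) × 0.37400^2 × 0.62600^1 = 3 × 0.139876 × 0.6260 = 0.262687
Relative intensity = 0.262687 / 0.439685 × 100 = 59.74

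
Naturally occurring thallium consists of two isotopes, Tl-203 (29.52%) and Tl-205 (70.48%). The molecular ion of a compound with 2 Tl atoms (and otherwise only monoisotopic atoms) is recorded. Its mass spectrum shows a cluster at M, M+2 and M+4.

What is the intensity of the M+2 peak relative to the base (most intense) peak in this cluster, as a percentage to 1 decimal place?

Binomial terms of (0.2952 + 0.7048)^2: M 0.0871, M+2 0.4161, M+4 0.4967 → M+4 is the base peak.
P(M+4) = C(2,2) × 0.2952^0 × 0.7048^2 = 1 × 1.0000 × 0.49674304 = 0.496743 (base)
P(M+2) = C(2,1) × 0.2952^1 × 0.7048^1 = 2 × 0.2952 × 0.7048 = 0.416114
Relative intensity = 0.416114 / 0.496743 × 100 = 83.8

83.8%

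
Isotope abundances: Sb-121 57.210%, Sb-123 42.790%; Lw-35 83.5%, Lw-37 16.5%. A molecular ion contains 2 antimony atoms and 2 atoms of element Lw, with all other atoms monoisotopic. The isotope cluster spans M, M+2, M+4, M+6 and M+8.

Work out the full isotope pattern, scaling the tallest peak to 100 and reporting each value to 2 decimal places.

52.88 : 100.00 : 62.91 : 14.78 : 1.16

Antimony pattern (n=2): 0.32729841 : 0.48960318 : 0.18309841
Element Lw pattern (n=2): 0.697225 : 0.27555 : 0.027225
Convolve the two distributions (both contribute in 2-u steps):
  M: 0.32729841×0.697225 = 0.228201
  M+2: 0.32729841×0.27555 + 0.48960318×0.697225 = 0.431551
  M+4: 0.32729841×0.027225 + 0.48960318×0.27555 + 0.18309841×0.697225 = 0.271482
  M+6: 0.48960318×0.027225 + 0.18309841×0.27555 = 0.063782
  M+8: 0.18309841×0.027225 = 0.004985
Scale to base peak (0.431551) = 100: 52.88 : 100.00 : 62.91 : 14.78 : 1.16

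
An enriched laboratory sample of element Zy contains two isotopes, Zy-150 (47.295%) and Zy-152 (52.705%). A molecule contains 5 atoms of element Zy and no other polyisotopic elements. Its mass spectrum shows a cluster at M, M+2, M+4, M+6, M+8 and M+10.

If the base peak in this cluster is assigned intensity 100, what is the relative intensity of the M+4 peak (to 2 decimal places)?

Binomial terms of (0.47295 + 0.52705)^5: M 0.0237, M+2 0.1319, M+4 0.2939, M+6 0.3275, M+8 0.1825, M+10 0.0407 → M+6 is the base peak.
P(M+6) = C(5,3) × 0.47295^2 × 0.52705^3 = 10 × 0.2236817 × 0.14640485 = 0.327481 (base)
P(M+4) = C(5,2) × 0.47295^3 × 0.52705^2 = 10 × 0.10579026 × 0.2777817 = 0.293866
Relative intensity = 0.293866 / 0.327481 × 100 = 89.74

89.74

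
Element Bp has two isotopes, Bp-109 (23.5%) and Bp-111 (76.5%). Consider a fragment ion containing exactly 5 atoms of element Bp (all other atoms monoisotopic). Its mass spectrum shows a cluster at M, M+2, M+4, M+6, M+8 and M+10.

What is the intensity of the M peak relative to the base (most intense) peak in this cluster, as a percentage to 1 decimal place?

0.2%

Term probabilities: M 0.0007, M+2 0.0117, M+4 0.0759, M+6 0.2472, M+8 0.4024, M+10 0.2620. Base peak = M+8.
P(M+8) = C(5,4) × 0.235^1 × 0.765^4 = 5 × 0.2350 × 0.3424883 = 0.402424 (base)
P(M) = C(5,0) × 0.235^5 × 0.765^0 = 1 × 0.0007167 × 1.0000 = 0.000717
Relative intensity = 0.000717 / 0.402424 × 100 = 0.2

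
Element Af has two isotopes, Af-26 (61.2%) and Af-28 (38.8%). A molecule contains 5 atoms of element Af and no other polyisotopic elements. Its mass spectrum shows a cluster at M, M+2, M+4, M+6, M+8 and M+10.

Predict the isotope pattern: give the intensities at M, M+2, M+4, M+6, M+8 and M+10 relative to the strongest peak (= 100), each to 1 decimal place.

24.9 : 78.9 : 100.0 : 63.4 : 20.1 : 2.5

Each Af atom is independently Af-26 (p = 0.612) or Af-28 (q = 0.388); the cluster is the binomial expansion (p + q)^5.
P(M) = 0.612^5 = 0.085853
P(M+2) = 5 × 0.612^4 × 0.388^1 = 0.272149
P(M+4) = 10 × 0.612^3 × 0.388^2 = 0.345078
P(M+6) = 10 × 0.612^2 × 0.388^3 = 0.218775
P(M+8) = 5 × 0.612^1 × 0.388^4 = 0.069350
P(M+10) = 0.388^5 = 0.008793
The M+4 peak is largest (0.345078); scaling to 100 gives 24.9 : 78.9 : 100.0 : 63.4 : 20.1 : 2.5.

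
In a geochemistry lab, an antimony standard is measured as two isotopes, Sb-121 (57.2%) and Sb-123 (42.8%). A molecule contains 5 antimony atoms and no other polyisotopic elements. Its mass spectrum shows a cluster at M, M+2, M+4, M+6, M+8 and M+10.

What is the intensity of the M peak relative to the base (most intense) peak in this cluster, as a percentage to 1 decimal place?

17.9%

Term probabilities: M 0.0612, M+2 0.2291, M+4 0.3428, M+6 0.2565, M+8 0.0960, M+10 0.0144. Base peak = M+4.
P(M+4) = C(5,2) × 0.572^3 × 0.428^2 = 10 × 0.18714925 × 0.183184 = 0.342827 (base)
P(M) = C(5,0) × 0.572^5 × 0.428^0 = 1 × 0.06123224 × 1.0000 = 0.061232
Relative intensity = 0.061232 / 0.342827 × 100 = 17.9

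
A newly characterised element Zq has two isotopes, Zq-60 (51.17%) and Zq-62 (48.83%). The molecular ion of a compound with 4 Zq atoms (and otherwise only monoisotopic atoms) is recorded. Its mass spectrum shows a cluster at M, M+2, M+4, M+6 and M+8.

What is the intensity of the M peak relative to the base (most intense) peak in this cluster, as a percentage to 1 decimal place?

18.3%

Term probabilities: M 0.0686, M+2 0.2617, M+4 0.3746, M+6 0.2383, M+8 0.0569. Base peak = M+4.
P(M+4) = C(4,2) × 0.5117^2 × 0.4883^2 = 6 × 0.26183689 × 0.23843689 = 0.374589 (base)
P(M) = C(4,0) × 0.5117^4 × 0.4883^0 = 1 × 0.06855856 × 1.0000 = 0.068559
Relative intensity = 0.068559 / 0.374589 × 100 = 18.3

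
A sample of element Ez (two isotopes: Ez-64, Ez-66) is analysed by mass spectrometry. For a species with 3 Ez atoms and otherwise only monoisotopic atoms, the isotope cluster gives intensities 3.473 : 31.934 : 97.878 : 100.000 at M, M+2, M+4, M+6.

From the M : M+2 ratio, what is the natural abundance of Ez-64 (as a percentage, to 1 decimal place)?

24.6%

Let p = fractional abundance of Ez-64. I(M+2)/I(M) = [C(3,1)·p^2·(1−p)] / p^3 = 3·(1−p)/p = 31.934/3.473 = 9.1949
(1−p)/p = 9.1949/3 = 3.0650  ⇒  p = 1/(1 + 3.0650) = 0.2460
Ez-64: 24.6%, Ez-66: 75.4%.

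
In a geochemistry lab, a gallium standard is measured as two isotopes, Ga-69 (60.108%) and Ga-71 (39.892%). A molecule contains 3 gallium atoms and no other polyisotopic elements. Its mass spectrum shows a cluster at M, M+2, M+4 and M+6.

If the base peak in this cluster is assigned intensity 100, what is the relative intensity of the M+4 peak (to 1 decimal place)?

66.4

(0.60108 + 0.39892)^3 gives M 0.2172, M+2 0.4324, M+4 0.2870, M+6 0.0635; the largest is M+2.
P(M+2) = C(3,1) × 0.60108^2 × 0.39892^1 = 3 × 0.36129717 × 0.39892 = 0.432386 (base)
P(M+4) = C(3,2) × 0.60108^1 × 0.39892^2 = 3 × 0.60108 × 0.15913717 = 0.286963
Relative intensity = 0.286963 / 0.432386 × 100 = 66.4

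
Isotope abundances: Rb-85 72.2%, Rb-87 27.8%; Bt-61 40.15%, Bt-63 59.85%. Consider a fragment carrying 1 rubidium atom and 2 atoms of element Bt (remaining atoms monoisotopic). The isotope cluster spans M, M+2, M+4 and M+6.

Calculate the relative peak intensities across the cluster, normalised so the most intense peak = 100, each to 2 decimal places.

29.67 : 99.89 : 100.00 : 25.39

Rubidium pattern (n=1): 0.7220 : 0.2780
Element Bt pattern (n=2): 0.16120225 : 0.4805955 : 0.35820225
Convolve the two distributions (both contribute in 2-u steps):
  M: 0.7220×0.16120225 = 0.116388
  M+2: 0.7220×0.4805955 + 0.2780×0.16120225 = 0.391804
  M+4: 0.7220×0.35820225 + 0.2780×0.4805955 = 0.392228
  M+6: 0.2780×0.35820225 = 0.099580
Scale to base peak (0.392228) = 100: 29.67 : 99.89 : 100.00 : 25.39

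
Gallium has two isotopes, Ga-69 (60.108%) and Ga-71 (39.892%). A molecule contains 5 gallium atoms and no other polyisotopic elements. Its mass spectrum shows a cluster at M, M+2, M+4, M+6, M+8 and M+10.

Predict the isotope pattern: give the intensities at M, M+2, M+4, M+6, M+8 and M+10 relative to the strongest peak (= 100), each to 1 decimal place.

Expanding (0.60108 + 0.39892)^5:
P(M) = 0.60108^5 = 0.078462
P(M+2) = 5 × 0.60108^4 × 0.39892^1 = 0.260366
P(M+4) = 10 × 0.60108^3 × 0.39892^2 = 0.345596
P(M+6) = 10 × 0.60108^2 × 0.39892^3 = 0.229362
P(M+8) = 5 × 0.60108^1 × 0.39892^4 = 0.076111
P(M+10) = 0.39892^5 = 0.010103
The M+4 peak is largest (0.345596); scaling to 100 gives 22.7 : 75.3 : 100.0 : 66.4 : 22.0 : 2.9.

22.7 : 75.3 : 100.0 : 66.4 : 22.0 : 2.9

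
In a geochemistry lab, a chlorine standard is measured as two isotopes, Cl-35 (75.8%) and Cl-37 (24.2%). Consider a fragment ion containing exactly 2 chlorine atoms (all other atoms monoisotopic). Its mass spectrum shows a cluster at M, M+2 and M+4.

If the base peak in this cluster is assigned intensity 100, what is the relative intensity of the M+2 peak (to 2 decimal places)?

Binomial terms of (0.758 + 0.242)^2: M 0.5746, M+2 0.3669, M+4 0.0586 → M is the base peak.
P(M) = C(2,0) × 0.758^2 × 0.242^0 = 1 × 0.574564 × 1.0000 = 0.574564 (base)
P(M+2) = C(2,1) × 0.758^1 × 0.242^1 = 2 × 0.7580 × 0.2420 = 0.366872
Relative intensity = 0.366872 / 0.574564 × 100 = 63.85

63.85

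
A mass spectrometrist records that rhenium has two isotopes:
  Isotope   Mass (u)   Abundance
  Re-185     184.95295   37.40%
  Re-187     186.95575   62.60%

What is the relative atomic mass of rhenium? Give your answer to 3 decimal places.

186.207 u

Ar = Σ fᵢ·mᵢ = 0.3740 × 184.95295 + 0.6260 × 186.95575
= 69.172403 + 117.034300 = 186.206703 u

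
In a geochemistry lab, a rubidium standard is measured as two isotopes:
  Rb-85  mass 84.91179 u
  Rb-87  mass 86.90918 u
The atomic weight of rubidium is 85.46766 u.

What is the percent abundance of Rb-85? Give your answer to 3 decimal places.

72.170%

Writing the weighted mean with unknown fraction x of Rb-85:
84.91179·x + 86.90918·(1 − x) = 85.46766
(84.91179 − 86.90918)·x = 85.46766 − 86.90918
x = -1.44152 / -1.99739 = 0.72170 → 72.170% Rb-85, 27.830% Rb-87.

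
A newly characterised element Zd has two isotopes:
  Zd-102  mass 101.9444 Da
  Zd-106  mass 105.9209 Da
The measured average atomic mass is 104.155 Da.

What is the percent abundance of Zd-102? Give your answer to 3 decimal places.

Writing the weighted mean with unknown fraction x of Zd-102:
101.9444·x + 105.9209·(1 − x) = 104.155
(101.9444 − 105.9209)·x = 104.155 − 105.9209
x = -1.7659 / -3.9765 = 0.44408 → 44.408% Zd-102, 55.592% Zd-106.

44.408%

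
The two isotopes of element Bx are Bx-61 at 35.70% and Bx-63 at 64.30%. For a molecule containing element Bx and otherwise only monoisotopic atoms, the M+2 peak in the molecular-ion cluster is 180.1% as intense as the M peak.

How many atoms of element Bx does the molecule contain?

The M+2/M ratio from n Bx atoms is n · q/p = n · 0.6430/0.3570.
n = 1.801 × 0.3570/0.6430 = 1.00 ≈ 1

1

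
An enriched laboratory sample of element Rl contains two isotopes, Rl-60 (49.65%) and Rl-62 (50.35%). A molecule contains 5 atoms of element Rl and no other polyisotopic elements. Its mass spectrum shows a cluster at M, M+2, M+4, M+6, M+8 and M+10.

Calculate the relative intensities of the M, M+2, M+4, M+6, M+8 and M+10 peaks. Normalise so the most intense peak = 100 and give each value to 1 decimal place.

Expanding (0.4965 + 0.5035)^5:
P(M) = 0.4965^5 = 0.030171
P(M+2) = 5 × 0.4965^4 × 0.5035^1 = 0.152984
P(M+4) = 10 × 0.4965^3 × 0.5035^2 = 0.310282
P(M+6) = 10 × 0.4965^2 × 0.5035^3 = 0.314657
P(M+8) = 5 × 0.4965^1 × 0.5035^4 = 0.159546
P(M+10) = 0.5035^5 = 0.032359
The M+6 peak is largest (0.314657); scaling to 100 gives 9.6 : 48.6 : 98.6 : 100.0 : 50.7 : 10.3.

9.6 : 48.6 : 98.6 : 100.0 : 50.7 : 10.3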